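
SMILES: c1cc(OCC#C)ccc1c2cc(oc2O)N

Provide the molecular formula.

C13H11NO3

Heavy atoms from the SMILES: 13 C, 1 N, 3 O.
Implicit hydrogens by atom environment:
  5 × C (aromatic): 1 H each → 5
  5 × C (aromatic): no H
  1 × C: 2 H
  1 × C: 1 H
  1 × C: no H
  1 × N: 2 H
  1 × O: 1 H
  1 × O (aromatic): no H
  1 × O: no H
  Total hydrogens = 11.
Molecular formula: C13H11NO3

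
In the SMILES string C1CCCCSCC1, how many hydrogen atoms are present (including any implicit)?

14

Hydrogens are implicit in SMILES; fill each atom to its normal valence:
  7 × C: 2 H each → 14
  1 × S: no H
  Total hydrogens = 14.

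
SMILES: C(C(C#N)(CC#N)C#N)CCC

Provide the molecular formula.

Heavy atoms from the SMILES: 9 C, 3 N.
Implicit hydrogens by atom environment:
  4 × C: 2 H each → 8
  4 × C: no H
  3 × N: no H
  1 × C: 3 H
  Total hydrogens = 11.
Molecular formula: C9H11N3

C9H11N3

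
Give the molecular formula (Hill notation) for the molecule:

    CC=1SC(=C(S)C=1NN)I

C5H7IN2S2

Heavy atoms from the SMILES: 5 C, 1 I, 2 N, 2 S.
Implicit hydrogens by atom environment:
  4 × C (aromatic): no H
  1 × C: 3 H
  1 × I: no H
  1 × N: 2 H
  1 × N: 1 H
  1 × S: 1 H
  1 × S (aromatic): no H
  Total hydrogens = 7.
Molecular formula: C5H7IN2S2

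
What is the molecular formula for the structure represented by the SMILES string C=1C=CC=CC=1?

C6H6

Heavy atoms from the SMILES: 6 C.
Implicit hydrogens by atom environment:
  6 × C (aromatic): 1 H each → 6
  Total hydrogens = 6.
Molecular formula: C6H6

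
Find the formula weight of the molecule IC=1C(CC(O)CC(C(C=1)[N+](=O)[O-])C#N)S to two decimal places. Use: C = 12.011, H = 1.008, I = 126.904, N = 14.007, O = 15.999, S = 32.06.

354.16

Molecular formula: C9H11IN2O3S.
M = 9×12.011 + 11×1.008 + 1×126.904 + 2×14.007 + 3×15.999 + 1×32.06 = 354.16 g/mol.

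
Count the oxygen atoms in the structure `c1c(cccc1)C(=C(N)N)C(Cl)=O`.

The symbol for oxygen appears 1 time in the SMILES.

1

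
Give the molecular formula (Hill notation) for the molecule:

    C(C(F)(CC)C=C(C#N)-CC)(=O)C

C10H14FNO

Heavy atoms from the SMILES: 10 C, 1 F, 1 N, 1 O.
Implicit hydrogens by atom environment:
  4 × C: no H
  3 × C: 3 H each → 9
  2 × C: 2 H each → 4
  1 × C: 1 H
  1 × F: no H
  1 × N: no H
  1 × O: no H
  Total hydrogens = 14.
Molecular formula: C10H14FNO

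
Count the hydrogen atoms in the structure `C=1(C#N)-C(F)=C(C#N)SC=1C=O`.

Hydrogens are implicit in SMILES; fill each atom to its normal valence:
  4 × C (aromatic): no H
  2 × C: no H
  2 × N: no H
  1 × C: 1 H
  1 × F: no H
  1 × O: no H
  1 × S (aromatic): no H
  Total hydrogens = 1.

1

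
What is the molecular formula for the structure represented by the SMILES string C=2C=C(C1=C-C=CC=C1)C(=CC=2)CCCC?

C16H18

Heavy atoms from the SMILES: 16 C.
Implicit hydrogens by atom environment:
  9 × C (aromatic): 1 H each → 9
  3 × C: 2 H each → 6
  3 × C (aromatic): no H
  1 × C: 3 H
  Total hydrogens = 18.
Molecular formula: C16H18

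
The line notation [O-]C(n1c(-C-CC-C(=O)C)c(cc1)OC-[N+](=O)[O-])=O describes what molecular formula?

C11H13N2O6-

Heavy atoms from the SMILES: 11 C, 2 N, 6 O.
Implicit hydrogens by atom environment:
  4 × C: 2 H each → 8
  4 × O: no H
  2 × C (aromatic): 1 H each → 2
  2 × C (aromatic): no H
  2 × C: no H
  2 × O (charge -1): no H
  1 × C: 3 H
  1 × N (aromatic): no H
  1 × N (charge +1): no H
  Total hydrogens = 13.
Net charge -1.
Molecular formula: C11H13N2O6-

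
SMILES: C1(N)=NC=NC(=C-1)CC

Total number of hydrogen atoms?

Hydrogens are implicit in SMILES; fill each atom to its normal valence:
  2 × C (aromatic): 1 H each → 2
  2 × C (aromatic): no H
  2 × N (aromatic): no H
  1 × C: 3 H
  1 × C: 2 H
  1 × N: 2 H
  Total hydrogens = 9.

9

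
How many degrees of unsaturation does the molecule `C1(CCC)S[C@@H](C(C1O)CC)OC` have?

Molecular formula from the SMILES: C10H20O2S.
DoU = (2C + 2 + N − H − X)/2 = (2·10 + 2 + 0 − 20 − 0)/2 = 2/2 = 1.
(Structurally: 1 ring(s) + 0 π bond(s) = 1.)

1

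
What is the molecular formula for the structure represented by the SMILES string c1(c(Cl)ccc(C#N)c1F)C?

C8H5ClFN

Heavy atoms from the SMILES: 8 C, 1 Cl, 1 F, 1 N.
Implicit hydrogens by atom environment:
  4 × C (aromatic): no H
  2 × C (aromatic): 1 H each → 2
  1 × C: 3 H
  1 × C: no H
  1 × Cl: no H
  1 × F: no H
  1 × N: no H
  Total hydrogens = 5.
Molecular formula: C8H5ClFN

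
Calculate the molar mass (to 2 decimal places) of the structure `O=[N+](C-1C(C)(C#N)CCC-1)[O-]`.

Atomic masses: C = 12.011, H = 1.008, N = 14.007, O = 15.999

Molecular formula: C7H10N2O2.
M = 7×12.011 + 10×1.008 + 2×14.007 + 2×15.999 = 154.17 g/mol.

154.17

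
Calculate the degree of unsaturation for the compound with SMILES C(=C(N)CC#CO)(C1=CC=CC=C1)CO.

7

Molecular formula from the SMILES: C12H13NO2.
DoU = (2C + 2 + N − H − X)/2 = (2·12 + 2 + 1 − 13 − 0)/2 = 14/2 = 7.
(Structurally: 1 ring(s) + 6 π bond(s) = 7.)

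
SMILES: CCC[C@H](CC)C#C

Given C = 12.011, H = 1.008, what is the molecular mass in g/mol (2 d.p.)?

110.20

Molecular formula: C8H14.
M = 8×12.011 + 14×1.008 = 110.20 g/mol.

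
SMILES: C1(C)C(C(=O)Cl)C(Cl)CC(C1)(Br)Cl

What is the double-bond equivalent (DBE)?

Molecular formula from the SMILES: C8H10BrCl3O.
DoU = (2C + 2 + N − H − X)/2 = (2·8 + 2 + 0 − 10 − 4)/2 = 4/2 = 2.
(Structurally: 1 ring(s) + 1 π bond(s) = 2.)

2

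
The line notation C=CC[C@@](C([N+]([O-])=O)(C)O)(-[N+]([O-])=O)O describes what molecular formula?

Heavy atoms from the SMILES: 6 C, 2 N, 6 O.
Implicit hydrogens by atom environment:
  2 × C: 2 H each → 4
  2 × C: no H
  2 × N (charge +1): no H
  2 × O: 1 H each → 2
  2 × O: no H
  2 × O (charge -1): no H
  1 × C: 3 H
  1 × C: 1 H
  Total hydrogens = 10.
Molecular formula: C6H10N2O6

C6H10N2O6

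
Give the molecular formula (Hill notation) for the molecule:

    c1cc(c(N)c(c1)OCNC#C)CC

Heavy atoms from the SMILES: 11 C, 2 N, 1 O.
Implicit hydrogens by atom environment:
  3 × C (aromatic): 1 H each → 3
  3 × C (aromatic): no H
  2 × C: 2 H each → 4
  1 × C: 3 H
  1 × C: 1 H
  1 × C: no H
  1 × N: 2 H
  1 × N: 1 H
  1 × O: no H
  Total hydrogens = 14.
Molecular formula: C11H14N2O

C11H14N2O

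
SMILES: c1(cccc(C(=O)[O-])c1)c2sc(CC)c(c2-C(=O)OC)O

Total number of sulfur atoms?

1

The symbol for sulfur appears 1 time in the SMILES.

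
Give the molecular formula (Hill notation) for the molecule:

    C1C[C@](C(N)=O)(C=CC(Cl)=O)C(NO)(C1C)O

Heavy atoms from the SMILES: 10 C, 1 Cl, 2 N, 4 O.
Implicit hydrogens by atom environment:
  4 × C: no H
  3 × C: 1 H each → 3
  2 × C: 2 H each → 4
  2 × O: 1 H each → 2
  2 × O: no H
  1 × C: 3 H
  1 × Cl: no H
  1 × N: 2 H
  1 × N: 1 H
  Total hydrogens = 15.
Molecular formula: C10H15ClN2O4

C10H15ClN2O4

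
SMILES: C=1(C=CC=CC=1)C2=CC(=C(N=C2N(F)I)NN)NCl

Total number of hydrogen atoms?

Hydrogens are implicit in SMILES; fill each atom to its normal valence:
  6 × C (aromatic): 1 H each → 6
  5 × C (aromatic): no H
  2 × N: 1 H each → 2
  1 × Cl: no H
  1 × F: no H
  1 × I: no H
  1 × N: 2 H
  1 × N (aromatic): no H
  1 × N: no H
  Total hydrogens = 10.

10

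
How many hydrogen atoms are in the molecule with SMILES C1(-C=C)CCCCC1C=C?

Hydrogens are implicit in SMILES; fill each atom to its normal valence:
  6 × C: 2 H each → 12
  4 × C: 1 H each → 4
  Total hydrogens = 16.

16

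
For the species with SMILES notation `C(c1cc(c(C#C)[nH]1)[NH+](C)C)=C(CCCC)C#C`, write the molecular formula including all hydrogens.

Heavy atoms from the SMILES: 16 C, 2 N.
Implicit hydrogens by atom environment:
  3 × C: 3 H each → 9
  3 × C: 2 H each → 6
  3 × C: 1 H each → 3
  3 × C (aromatic): no H
  3 × C: no H
  1 × C (aromatic): 1 H
  1 × N (aromatic): 1 H
  1 × N (charge +1): 1 H
  Total hydrogens = 21.
Net charge +1.
Molecular formula: C16H21N2+

C16H21N2+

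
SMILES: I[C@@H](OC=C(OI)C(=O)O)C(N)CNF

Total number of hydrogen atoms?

Hydrogens are implicit in SMILES; fill each atom to its normal valence:
  3 × C: 1 H each → 3
  3 × O: no H
  2 × C: no H
  2 × I: no H
  1 × C: 2 H
  1 × F: no H
  1 × N: 2 H
  1 × N: 1 H
  1 × O: 1 H
  Total hydrogens = 9.

9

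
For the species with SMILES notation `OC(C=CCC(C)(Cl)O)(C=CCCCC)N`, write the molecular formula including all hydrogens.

Heavy atoms from the SMILES: 12 C, 1 Cl, 1 N, 2 O.
Implicit hydrogens by atom environment:
  4 × C: 2 H each → 8
  4 × C: 1 H each → 4
  2 × C: 3 H each → 6
  2 × C: no H
  2 × O: 1 H each → 2
  1 × Cl: no H
  1 × N: 2 H
  Total hydrogens = 22.
Molecular formula: C12H22ClNO2

C12H22ClNO2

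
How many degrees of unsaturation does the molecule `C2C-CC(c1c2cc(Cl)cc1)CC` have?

Molecular formula from the SMILES: C12H15Cl.
DoU = (2C + 2 + N − H − X)/2 = (2·12 + 2 + 0 − 15 − 1)/2 = 10/2 = 5.
(Structurally: 2 ring(s) + 3 π bond(s) = 5.)

5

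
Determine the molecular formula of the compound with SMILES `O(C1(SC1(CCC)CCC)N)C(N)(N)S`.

Heavy atoms from the SMILES: 9 C, 3 N, 1 O, 2 S.
Implicit hydrogens by atom environment:
  4 × C: 2 H each → 8
  3 × C: no H
  3 × N: 2 H each → 6
  2 × C: 3 H each → 6
  1 × O: no H
  1 × S: 1 H
  1 × S: no H
  Total hydrogens = 21.
Molecular formula: C9H21N3OS2

C9H21N3OS2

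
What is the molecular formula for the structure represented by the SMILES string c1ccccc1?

C6H6

Heavy atoms from the SMILES: 6 C.
Implicit hydrogens by atom environment:
  6 × C (aromatic): 1 H each → 6
  Total hydrogens = 6.
Molecular formula: C6H6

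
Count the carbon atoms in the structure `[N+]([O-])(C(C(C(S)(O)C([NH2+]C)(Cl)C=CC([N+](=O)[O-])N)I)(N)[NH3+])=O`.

8

The symbol for carbon appears 8 times in the SMILES. (Cl is a single chlorine, not C + l.)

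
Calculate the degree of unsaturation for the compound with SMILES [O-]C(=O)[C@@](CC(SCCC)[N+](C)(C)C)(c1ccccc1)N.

Molecular formula from the SMILES: C16H26N2O2S.
DoU = (2C + 2 + N − H − X)/2 = (2·16 + 2 + 2 − 26 − 0)/2 = 10/2 = 5.
(Structurally: 1 ring(s) + 4 π bond(s) = 5.)

5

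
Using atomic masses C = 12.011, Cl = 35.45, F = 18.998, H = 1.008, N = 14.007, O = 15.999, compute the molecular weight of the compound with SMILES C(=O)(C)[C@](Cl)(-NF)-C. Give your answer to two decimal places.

139.55

Molecular formula: C4H7ClFNO.
M = 4×12.011 + 1×35.45 + 1×18.998 + 7×1.008 + 1×14.007 + 1×15.999 = 139.55 g/mol.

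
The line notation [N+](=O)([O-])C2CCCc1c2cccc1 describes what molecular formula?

C10H11NO2

Heavy atoms from the SMILES: 10 C, 1 N, 2 O.
Implicit hydrogens by atom environment:
  4 × C (aromatic): 1 H each → 4
  3 × C: 2 H each → 6
  2 × C (aromatic): no H
  1 × C: 1 H
  1 × N (charge +1): no H
  1 × O: no H
  1 × O (charge -1): no H
  Total hydrogens = 11.
Molecular formula: C10H11NO2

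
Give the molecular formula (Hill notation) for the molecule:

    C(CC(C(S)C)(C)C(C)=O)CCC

C11H22OS

Heavy atoms from the SMILES: 11 C, 1 O, 1 S.
Implicit hydrogens by atom environment:
  4 × C: 3 H each → 12
  4 × C: 2 H each → 8
  2 × C: no H
  1 × C: 1 H
  1 × O: no H
  1 × S: 1 H
  Total hydrogens = 22.
Molecular formula: C11H22OS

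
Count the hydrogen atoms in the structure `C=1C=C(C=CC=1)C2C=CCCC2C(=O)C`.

16

Hydrogens are implicit in SMILES; fill each atom to its normal valence:
  5 × C (aromatic): 1 H each → 5
  4 × C: 1 H each → 4
  2 × C: 2 H each → 4
  1 × C: 3 H
  1 × C (aromatic): no H
  1 × C: no H
  1 × O: no H
  Total hydrogens = 16.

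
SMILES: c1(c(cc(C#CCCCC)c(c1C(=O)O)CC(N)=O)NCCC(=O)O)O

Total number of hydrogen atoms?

22

Hydrogens are implicit in SMILES; fill each atom to its normal valence:
  6 × C: 2 H each → 12
  5 × C (aromatic): no H
  5 × C: no H
  3 × O: 1 H each → 3
  3 × O: no H
  1 × C: 3 H
  1 × C (aromatic): 1 H
  1 × N: 2 H
  1 × N: 1 H
  Total hydrogens = 22.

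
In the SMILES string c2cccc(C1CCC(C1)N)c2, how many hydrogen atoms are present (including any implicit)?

15

Hydrogens are implicit in SMILES; fill each atom to its normal valence:
  5 × C (aromatic): 1 H each → 5
  3 × C: 2 H each → 6
  2 × C: 1 H each → 2
  1 × C (aromatic): no H
  1 × N: 2 H
  Total hydrogens = 15.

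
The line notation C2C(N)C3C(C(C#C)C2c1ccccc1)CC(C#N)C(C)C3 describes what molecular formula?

C20H24N2

Heavy atoms from the SMILES: 20 C, 2 N.
Implicit hydrogens by atom environment:
  8 × C: 1 H each → 8
  5 × C (aromatic): 1 H each → 5
  3 × C: 2 H each → 6
  2 × C: no H
  1 × C: 3 H
  1 × C (aromatic): no H
  1 × N: 2 H
  1 × N: no H
  Total hydrogens = 24.
Molecular formula: C20H24N2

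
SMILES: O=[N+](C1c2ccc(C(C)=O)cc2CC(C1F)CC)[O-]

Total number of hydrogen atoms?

Hydrogens are implicit in SMILES; fill each atom to its normal valence:
  3 × C (aromatic): 1 H each → 3
  3 × C: 1 H each → 3
  3 × C (aromatic): no H
  2 × C: 3 H each → 6
  2 × C: 2 H each → 4
  2 × O: no H
  1 × C: no H
  1 × F: no H
  1 × N (charge +1): no H
  1 × O (charge -1): no H
  Total hydrogens = 16.

16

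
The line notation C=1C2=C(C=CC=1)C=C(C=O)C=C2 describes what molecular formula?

C11H8O

Heavy atoms from the SMILES: 11 C, 1 O.
Implicit hydrogens by atom environment:
  7 × C (aromatic): 1 H each → 7
  3 × C (aromatic): no H
  1 × C: 1 H
  1 × O: no H
  Total hydrogens = 8.
Molecular formula: C11H8O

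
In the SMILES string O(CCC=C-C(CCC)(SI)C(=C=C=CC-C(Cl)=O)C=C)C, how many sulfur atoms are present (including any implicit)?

The symbol for sulfur appears 1 time in the SMILES.

1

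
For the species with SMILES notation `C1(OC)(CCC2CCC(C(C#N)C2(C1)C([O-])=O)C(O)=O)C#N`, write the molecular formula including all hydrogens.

C15H17N2O5-

Heavy atoms from the SMILES: 15 C, 2 N, 5 O.
Implicit hydrogens by atom environment:
  6 × C: no H
  5 × C: 2 H each → 10
  3 × C: 1 H each → 3
  3 × O: no H
  2 × N: no H
  1 × C: 3 H
  1 × O: 1 H
  1 × O (charge -1): no H
  Total hydrogens = 17.
Net charge -1.
Molecular formula: C15H17N2O5-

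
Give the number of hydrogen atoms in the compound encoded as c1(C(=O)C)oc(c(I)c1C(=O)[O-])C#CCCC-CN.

Hydrogens are implicit in SMILES; fill each atom to its normal valence:
  4 × C: 2 H each → 8
  4 × C (aromatic): no H
  4 × C: no H
  2 × O: no H
  1 × C: 3 H
  1 × I: no H
  1 × N: 2 H
  1 × O (aromatic): no H
  1 × O (charge -1): no H
  Total hydrogens = 13.

13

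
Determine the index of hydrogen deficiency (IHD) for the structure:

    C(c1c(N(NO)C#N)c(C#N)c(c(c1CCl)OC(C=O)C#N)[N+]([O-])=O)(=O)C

Molecular formula from the SMILES: C14H9ClN6O6.
DoU = (2C + 2 + N − H − X)/2 = (2·14 + 2 + 6 − 9 − 1)/2 = 26/2 = 13.
(Structurally: 1 ring(s) + 12 π bond(s) = 13.)

13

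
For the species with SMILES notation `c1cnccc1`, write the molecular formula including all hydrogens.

C5H5N

Heavy atoms from the SMILES: 5 C, 1 N.
Implicit hydrogens by atom environment:
  5 × C (aromatic): 1 H each → 5
  1 × N (aromatic): no H
  Total hydrogens = 5.
Molecular formula: C5H5N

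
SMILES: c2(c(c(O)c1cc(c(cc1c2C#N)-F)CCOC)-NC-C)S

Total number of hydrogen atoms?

Hydrogens are implicit in SMILES; fill each atom to its normal valence:
  8 × C (aromatic): no H
  3 × C: 2 H each → 6
  2 × C: 3 H each → 6
  2 × C (aromatic): 1 H each → 2
  1 × C: no H
  1 × F: no H
  1 × N: 1 H
  1 × N: no H
  1 × O: 1 H
  1 × O: no H
  1 × S: 1 H
  Total hydrogens = 17.

17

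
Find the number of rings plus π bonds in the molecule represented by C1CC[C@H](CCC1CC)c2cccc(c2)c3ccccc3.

9

Molecular formula from the SMILES: C21H26.
DoU = (2C + 2 + N − H − X)/2 = (2·21 + 2 + 0 − 26 − 0)/2 = 18/2 = 9.
(Structurally: 3 ring(s) + 6 π bond(s) = 9.)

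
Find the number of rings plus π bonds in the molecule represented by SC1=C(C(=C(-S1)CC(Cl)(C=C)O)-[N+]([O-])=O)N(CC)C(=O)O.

Molecular formula from the SMILES: C11H13ClN2O5S2.
DoU = (2C + 2 + N − H − X)/2 = (2·11 + 2 + 2 − 13 − 1)/2 = 12/2 = 6.
(Structurally: 1 ring(s) + 5 π bond(s) = 6.)

6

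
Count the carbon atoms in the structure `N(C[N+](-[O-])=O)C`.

The symbol for carbon appears 2 times in the SMILES.

2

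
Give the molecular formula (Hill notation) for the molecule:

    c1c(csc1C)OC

Heavy atoms from the SMILES: 6 C, 1 O, 1 S.
Implicit hydrogens by atom environment:
  2 × C: 3 H each → 6
  2 × C (aromatic): 1 H each → 2
  2 × C (aromatic): no H
  1 × O: no H
  1 × S (aromatic): no H
  Total hydrogens = 8.
Molecular formula: C6H8OS

C6H8OS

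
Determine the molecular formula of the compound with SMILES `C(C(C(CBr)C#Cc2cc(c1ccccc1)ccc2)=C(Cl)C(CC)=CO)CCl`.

C24H23BrCl2O

Heavy atoms from the SMILES: 1 Br, 24 C, 2 Cl, 1 O.
Implicit hydrogens by atom environment:
  9 × C (aromatic): 1 H each → 9
  5 × C: no H
  4 × C: 2 H each → 8
  3 × C (aromatic): no H
  2 × C: 1 H each → 2
  2 × Cl: no H
  1 × Br: no H
  1 × C: 3 H
  1 × O: 1 H
  Total hydrogens = 23.
Molecular formula: C24H23BrCl2O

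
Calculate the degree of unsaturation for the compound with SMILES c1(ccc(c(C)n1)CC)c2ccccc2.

8

Molecular formula from the SMILES: C14H15N.
DoU = (2C + 2 + N − H − X)/2 = (2·14 + 2 + 1 − 15 − 0)/2 = 16/2 = 8.
(Structurally: 2 ring(s) + 6 π bond(s) = 8.)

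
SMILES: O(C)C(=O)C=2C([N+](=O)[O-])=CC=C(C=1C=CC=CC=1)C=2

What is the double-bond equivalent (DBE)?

10

Molecular formula from the SMILES: C14H11NO4.
DoU = (2C + 2 + N − H − X)/2 = (2·14 + 2 + 1 − 11 − 0)/2 = 20/2 = 10.
(Structurally: 2 ring(s) + 8 π bond(s) = 10.)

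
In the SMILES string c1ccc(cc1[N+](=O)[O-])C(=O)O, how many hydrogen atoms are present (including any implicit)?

Hydrogens are implicit in SMILES; fill each atom to its normal valence:
  4 × C (aromatic): 1 H each → 4
  2 × C (aromatic): no H
  2 × O: no H
  1 × C: no H
  1 × N (charge +1): no H
  1 × O: 1 H
  1 × O (charge -1): no H
  Total hydrogens = 5.

5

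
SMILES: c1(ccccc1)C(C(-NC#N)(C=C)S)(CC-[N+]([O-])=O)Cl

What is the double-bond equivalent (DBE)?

8

Molecular formula from the SMILES: C13H14ClN3O2S.
DoU = (2C + 2 + N − H − X)/2 = (2·13 + 2 + 3 − 14 − 1)/2 = 16/2 = 8.
(Structurally: 1 ring(s) + 7 π bond(s) = 8.)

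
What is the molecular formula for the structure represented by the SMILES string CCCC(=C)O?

Heavy atoms from the SMILES: 5 C, 1 O.
Implicit hydrogens by atom environment:
  3 × C: 2 H each → 6
  1 × C: 3 H
  1 × C: no H
  1 × O: 1 H
  Total hydrogens = 10.
Molecular formula: C5H10O

C5H10O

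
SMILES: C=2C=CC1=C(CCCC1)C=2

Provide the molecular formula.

C10H12

Heavy atoms from the SMILES: 10 C.
Implicit hydrogens by atom environment:
  4 × C: 2 H each → 8
  4 × C (aromatic): 1 H each → 4
  2 × C (aromatic): no H
  Total hydrogens = 12.
Molecular formula: C10H12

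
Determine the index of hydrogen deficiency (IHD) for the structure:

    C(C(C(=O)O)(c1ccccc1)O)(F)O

5

Molecular formula from the SMILES: C9H9FO4.
DoU = (2C + 2 + N − H − X)/2 = (2·9 + 2 + 0 − 9 − 1)/2 = 10/2 = 5.
(Structurally: 1 ring(s) + 4 π bond(s) = 5.)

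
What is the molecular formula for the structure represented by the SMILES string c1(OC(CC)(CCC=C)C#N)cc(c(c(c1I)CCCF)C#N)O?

Heavy atoms from the SMILES: 18 C, 1 F, 1 I, 2 N, 2 O.
Implicit hydrogens by atom environment:
  7 × C: 2 H each → 14
  5 × C (aromatic): no H
  3 × C: no H
  2 × N: no H
  1 × C: 3 H
  1 × C (aromatic): 1 H
  1 × C: 1 H
  1 × F: no H
  1 × I: no H
  1 × O: 1 H
  1 × O: no H
  Total hydrogens = 20.
Molecular formula: C18H20FIN2O2

C18H20FIN2O2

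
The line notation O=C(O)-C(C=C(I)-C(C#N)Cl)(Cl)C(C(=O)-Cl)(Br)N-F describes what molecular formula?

C8H4BrCl3FIN2O3

Heavy atoms from the SMILES: 1 Br, 8 C, 3 Cl, 1 F, 1 I, 2 N, 3 O.
Implicit hydrogens by atom environment:
  6 × C: no H
  3 × Cl: no H
  2 × C: 1 H each → 2
  2 × O: no H
  1 × Br: no H
  1 × F: no H
  1 × I: no H
  1 × N: 1 H
  1 × N: no H
  1 × O: 1 H
  Total hydrogens = 4.
Molecular formula: C8H4BrCl3FIN2O3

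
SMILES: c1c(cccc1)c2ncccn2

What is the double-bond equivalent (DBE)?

8

Molecular formula from the SMILES: C10H8N2.
DoU = (2C + 2 + N − H − X)/2 = (2·10 + 2 + 2 − 8 − 0)/2 = 16/2 = 8.
(Structurally: 2 ring(s) + 6 π bond(s) = 8.)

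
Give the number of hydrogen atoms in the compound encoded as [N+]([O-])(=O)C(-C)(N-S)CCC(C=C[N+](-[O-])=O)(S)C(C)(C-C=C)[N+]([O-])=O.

20

Hydrogens are implicit in SMILES; fill each atom to its normal valence:
  4 × C: 2 H each → 8
  3 × C: 1 H each → 3
  3 × C: no H
  3 × N (charge +1): no H
  3 × O: no H
  3 × O (charge -1): no H
  2 × C: 3 H each → 6
  2 × S: 1 H each → 2
  1 × N: 1 H
  Total hydrogens = 20.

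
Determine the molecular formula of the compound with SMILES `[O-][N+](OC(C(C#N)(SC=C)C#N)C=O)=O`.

Heavy atoms from the SMILES: 7 C, 3 N, 4 O, 1 S.
Implicit hydrogens by atom environment:
  3 × C: 1 H each → 3
  3 × C: no H
  3 × O: no H
  2 × N: no H
  1 × C: 2 H
  1 × N (charge +1): no H
  1 × O (charge -1): no H
  1 × S: no H
  Total hydrogens = 5.
Molecular formula: C7H5N3O4S

C7H5N3O4S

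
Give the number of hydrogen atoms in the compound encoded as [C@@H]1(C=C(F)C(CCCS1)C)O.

Hydrogens are implicit in SMILES; fill each atom to its normal valence:
  3 × C: 2 H each → 6
  3 × C: 1 H each → 3
  1 × C: 3 H
  1 × C: no H
  1 × F: no H
  1 × O: 1 H
  1 × S: no H
  Total hydrogens = 13.

13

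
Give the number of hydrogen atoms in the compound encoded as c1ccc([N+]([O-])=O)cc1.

5

Hydrogens are implicit in SMILES; fill each atom to its normal valence:
  5 × C (aromatic): 1 H each → 5
  1 × C (aromatic): no H
  1 × N (charge +1): no H
  1 × O: no H
  1 × O (charge -1): no H
  Total hydrogens = 5.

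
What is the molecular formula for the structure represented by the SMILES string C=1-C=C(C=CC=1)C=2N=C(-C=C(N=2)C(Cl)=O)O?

Heavy atoms from the SMILES: 11 C, 1 Cl, 2 N, 2 O.
Implicit hydrogens by atom environment:
  6 × C (aromatic): 1 H each → 6
  4 × C (aromatic): no H
  2 × N (aromatic): no H
  1 × C: no H
  1 × Cl: no H
  1 × O: 1 H
  1 × O: no H
  Total hydrogens = 7.
Molecular formula: C11H7ClN2O2

C11H7ClN2O2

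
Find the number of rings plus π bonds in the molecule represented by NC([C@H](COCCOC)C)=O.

1

Molecular formula from the SMILES: C7H15NO3.
DoU = (2C + 2 + N − H − X)/2 = (2·7 + 2 + 1 − 15 − 0)/2 = 2/2 = 1.
(Structurally: 0 ring(s) + 1 π bond(s) = 1.)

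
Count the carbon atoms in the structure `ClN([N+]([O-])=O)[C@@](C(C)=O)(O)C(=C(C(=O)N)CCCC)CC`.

The symbol for carbon appears 12 times in the SMILES. (Cl is a single chlorine, not C + l.)

12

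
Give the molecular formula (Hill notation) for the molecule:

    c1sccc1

Heavy atoms from the SMILES: 4 C, 1 S.
Implicit hydrogens by atom environment:
  4 × C (aromatic): 1 H each → 4
  1 × S (aromatic): no H
  Total hydrogens = 4.
Molecular formula: C4H4S

C4H4S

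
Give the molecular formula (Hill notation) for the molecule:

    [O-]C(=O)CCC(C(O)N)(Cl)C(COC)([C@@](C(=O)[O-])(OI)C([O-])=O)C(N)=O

Heavy atoms from the SMILES: 12 C, 1 Cl, 1 I, 2 N, 10 O.
Implicit hydrogens by atom environment:
  7 × C: no H
  6 × O: no H
  3 × C: 2 H each → 6
  3 × O (charge -1): no H
  2 × N: 2 H each → 4
  1 × C: 3 H
  1 × C: 1 H
  1 × Cl: no H
  1 × I: no H
  1 × O: 1 H
  Total hydrogens = 15.
Net charge -3.
Molecular formula: [C12H15ClIN2O10]3-

[C12H15ClIN2O10]3-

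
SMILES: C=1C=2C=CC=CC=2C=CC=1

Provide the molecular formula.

Heavy atoms from the SMILES: 10 C.
Implicit hydrogens by atom environment:
  8 × C (aromatic): 1 H each → 8
  2 × C (aromatic): no H
  Total hydrogens = 8.
Molecular formula: C10H8

C10H8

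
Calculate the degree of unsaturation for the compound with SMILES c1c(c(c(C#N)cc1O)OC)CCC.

6

Molecular formula from the SMILES: C11H13NO2.
DoU = (2C + 2 + N − H − X)/2 = (2·11 + 2 + 1 − 13 − 0)/2 = 12/2 = 6.
(Structurally: 1 ring(s) + 5 π bond(s) = 6.)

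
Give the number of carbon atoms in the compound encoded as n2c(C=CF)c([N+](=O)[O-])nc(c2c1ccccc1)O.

12

The symbol for carbon appears 12 times in the SMILES. Lowercase c denotes aromatic carbon and counts toward C.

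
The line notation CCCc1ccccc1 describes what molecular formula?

Heavy atoms from the SMILES: 9 C.
Implicit hydrogens by atom environment:
  5 × C (aromatic): 1 H each → 5
  2 × C: 2 H each → 4
  1 × C: 3 H
  1 × C (aromatic): no H
  Total hydrogens = 12.
Molecular formula: C9H12

C9H12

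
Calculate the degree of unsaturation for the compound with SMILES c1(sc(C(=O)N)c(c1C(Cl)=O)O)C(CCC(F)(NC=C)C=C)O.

7

Molecular formula from the SMILES: C14H16ClFN2O4S.
DoU = (2C + 2 + N − H − X)/2 = (2·14 + 2 + 2 − 16 − 2)/2 = 14/2 = 7.
(Structurally: 1 ring(s) + 6 π bond(s) = 7.)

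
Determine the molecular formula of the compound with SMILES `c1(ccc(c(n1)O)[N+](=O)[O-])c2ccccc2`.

Heavy atoms from the SMILES: 11 C, 2 N, 3 O.
Implicit hydrogens by atom environment:
  7 × C (aromatic): 1 H each → 7
  4 × C (aromatic): no H
  1 × N (aromatic): no H
  1 × N (charge +1): no H
  1 × O: 1 H
  1 × O: no H
  1 × O (charge -1): no H
  Total hydrogens = 8.
Molecular formula: C11H8N2O3

C11H8N2O3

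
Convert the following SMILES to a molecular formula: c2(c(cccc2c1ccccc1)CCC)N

Heavy atoms from the SMILES: 15 C, 1 N.
Implicit hydrogens by atom environment:
  8 × C (aromatic): 1 H each → 8
  4 × C (aromatic): no H
  2 × C: 2 H each → 4
  1 × C: 3 H
  1 × N: 2 H
  Total hydrogens = 17.
Molecular formula: C15H17N

C15H17N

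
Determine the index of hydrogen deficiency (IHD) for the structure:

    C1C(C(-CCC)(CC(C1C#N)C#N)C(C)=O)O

6

Molecular formula from the SMILES: C13H18N2O2.
DoU = (2C + 2 + N − H − X)/2 = (2·13 + 2 + 2 − 18 − 0)/2 = 12/2 = 6.
(Structurally: 1 ring(s) + 5 π bond(s) = 6.)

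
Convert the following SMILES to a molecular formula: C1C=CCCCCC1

C8H14

Heavy atoms from the SMILES: 8 C.
Implicit hydrogens by atom environment:
  6 × C: 2 H each → 12
  2 × C: 1 H each → 2
  Total hydrogens = 14.
Molecular formula: C8H14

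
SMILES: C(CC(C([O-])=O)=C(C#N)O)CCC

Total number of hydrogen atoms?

Hydrogens are implicit in SMILES; fill each atom to its normal valence:
  4 × C: 2 H each → 8
  4 × C: no H
  1 × C: 3 H
  1 × N: no H
  1 × O: 1 H
  1 × O: no H
  1 × O (charge -1): no H
  Total hydrogens = 12.

12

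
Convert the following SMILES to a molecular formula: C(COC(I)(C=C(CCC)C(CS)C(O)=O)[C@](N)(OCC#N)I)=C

Heavy atoms from the SMILES: 15 C, 2 I, 2 N, 4 O, 1 S.
Implicit hydrogens by atom environment:
  6 × C: 2 H each → 12
  5 × C: no H
  3 × C: 1 H each → 3
  3 × O: no H
  2 × I: no H
  1 × C: 3 H
  1 × N: 2 H
  1 × N: no H
  1 × O: 1 H
  1 × S: 1 H
  Total hydrogens = 22.
Molecular formula: C15H22I2N2O4S

C15H22I2N2O4S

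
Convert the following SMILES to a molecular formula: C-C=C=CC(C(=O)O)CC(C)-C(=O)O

Heavy atoms from the SMILES: 10 C, 4 O.
Implicit hydrogens by atom environment:
  4 × C: 1 H each → 4
  3 × C: no H
  2 × C: 3 H each → 6
  2 × O: 1 H each → 2
  2 × O: no H
  1 × C: 2 H
  Total hydrogens = 14.
Molecular formula: C10H14O4

C10H14O4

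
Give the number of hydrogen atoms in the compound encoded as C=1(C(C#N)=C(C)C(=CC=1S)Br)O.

6

Hydrogens are implicit in SMILES; fill each atom to its normal valence:
  5 × C (aromatic): no H
  1 × Br: no H
  1 × C: 3 H
  1 × C (aromatic): 1 H
  1 × C: no H
  1 × N: no H
  1 × O: 1 H
  1 × S: 1 H
  Total hydrogens = 6.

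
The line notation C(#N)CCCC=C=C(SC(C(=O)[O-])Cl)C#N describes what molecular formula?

Heavy atoms from the SMILES: 10 C, 1 Cl, 2 N, 2 O, 1 S.
Implicit hydrogens by atom environment:
  5 × C: no H
  3 × C: 2 H each → 6
  2 × C: 1 H each → 2
  2 × N: no H
  1 × Cl: no H
  1 × O: no H
  1 × O (charge -1): no H
  1 × S: no H
  Total hydrogens = 8.
Net charge -1.
Molecular formula: C10H8ClN2O2S-

C10H8ClN2O2S-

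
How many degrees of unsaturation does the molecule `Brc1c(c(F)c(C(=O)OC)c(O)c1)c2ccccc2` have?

9

Molecular formula from the SMILES: C14H10BrFO3.
DoU = (2C + 2 + N − H − X)/2 = (2·14 + 2 + 0 − 10 − 2)/2 = 18/2 = 9.
(Structurally: 2 ring(s) + 7 π bond(s) = 9.)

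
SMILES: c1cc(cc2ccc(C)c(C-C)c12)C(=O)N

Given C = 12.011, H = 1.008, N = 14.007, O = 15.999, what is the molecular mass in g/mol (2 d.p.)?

213.28

Molecular formula: C14H15NO.
M = 14×12.011 + 15×1.008 + 1×14.007 + 1×15.999 = 213.28 g/mol.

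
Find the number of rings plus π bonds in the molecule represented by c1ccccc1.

Molecular formula from the SMILES: C6H6.
DoU = (2C + 2 + N − H − X)/2 = (2·6 + 2 + 0 − 6 − 0)/2 = 8/2 = 4.
(Structurally: 1 ring(s) + 3 π bond(s) = 4.)

4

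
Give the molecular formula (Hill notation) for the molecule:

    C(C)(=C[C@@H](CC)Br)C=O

C7H11BrO

Heavy atoms from the SMILES: 1 Br, 7 C, 1 O.
Implicit hydrogens by atom environment:
  3 × C: 1 H each → 3
  2 × C: 3 H each → 6
  1 × Br: no H
  1 × C: 2 H
  1 × C: no H
  1 × O: no H
  Total hydrogens = 11.
Molecular formula: C7H11BrO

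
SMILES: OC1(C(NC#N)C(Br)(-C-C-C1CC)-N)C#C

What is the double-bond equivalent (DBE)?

Molecular formula from the SMILES: C11H16BrN3O.
DoU = (2C + 2 + N − H − X)/2 = (2·11 + 2 + 3 − 16 − 1)/2 = 10/2 = 5.
(Structurally: 1 ring(s) + 4 π bond(s) = 5.)

5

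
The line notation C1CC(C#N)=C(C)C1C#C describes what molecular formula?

C9H9N

Heavy atoms from the SMILES: 9 C, 1 N.
Implicit hydrogens by atom environment:
  4 × C: no H
  2 × C: 2 H each → 4
  2 × C: 1 H each → 2
  1 × C: 3 H
  1 × N: no H
  Total hydrogens = 9.
Molecular formula: C9H9N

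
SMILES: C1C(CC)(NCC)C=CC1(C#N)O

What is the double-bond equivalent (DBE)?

4

Molecular formula from the SMILES: C10H16N2O.
DoU = (2C + 2 + N − H − X)/2 = (2·10 + 2 + 2 − 16 − 0)/2 = 8/2 = 4.
(Structurally: 1 ring(s) + 3 π bond(s) = 4.)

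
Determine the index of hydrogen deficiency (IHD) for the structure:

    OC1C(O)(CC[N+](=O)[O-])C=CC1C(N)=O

4

Molecular formula from the SMILES: C8H12N2O5.
DoU = (2C + 2 + N − H − X)/2 = (2·8 + 2 + 2 − 12 − 0)/2 = 8/2 = 4.
(Structurally: 1 ring(s) + 3 π bond(s) = 4.)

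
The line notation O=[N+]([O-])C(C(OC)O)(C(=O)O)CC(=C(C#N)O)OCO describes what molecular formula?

C9H12N2O9

Heavy atoms from the SMILES: 9 C, 2 N, 9 O.
Implicit hydrogens by atom environment:
  5 × C: no H
  4 × O: 1 H each → 4
  4 × O: no H
  2 × C: 2 H each → 4
  1 × C: 3 H
  1 × C: 1 H
  1 × N (charge +1): no H
  1 × N: no H
  1 × O (charge -1): no H
  Total hydrogens = 12.
Molecular formula: C9H12N2O9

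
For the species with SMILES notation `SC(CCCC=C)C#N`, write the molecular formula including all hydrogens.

Heavy atoms from the SMILES: 7 C, 1 N, 1 S.
Implicit hydrogens by atom environment:
  4 × C: 2 H each → 8
  2 × C: 1 H each → 2
  1 × C: no H
  1 × N: no H
  1 × S: 1 H
  Total hydrogens = 11.
Molecular formula: C7H11NS

C7H11NS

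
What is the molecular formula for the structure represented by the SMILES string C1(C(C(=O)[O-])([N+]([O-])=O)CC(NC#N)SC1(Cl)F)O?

Heavy atoms from the SMILES: 7 C, 1 Cl, 1 F, 3 N, 5 O, 1 S.
Implicit hydrogens by atom environment:
  4 × C: no H
  2 × C: 1 H each → 2
  2 × O: no H
  2 × O (charge -1): no H
  1 × C: 2 H
  1 × Cl: no H
  1 × F: no H
  1 × N: 1 H
  1 × N: no H
  1 × N (charge +1): no H
  1 × O: 1 H
  1 × S: no H
  Total hydrogens = 6.
Net charge -1.
Molecular formula: C7H6ClFN3O5S-

C7H6ClFN3O5S-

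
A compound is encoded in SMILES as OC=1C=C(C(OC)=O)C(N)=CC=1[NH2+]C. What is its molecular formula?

Heavy atoms from the SMILES: 9 C, 2 N, 3 O.
Implicit hydrogens by atom environment:
  4 × C (aromatic): no H
  2 × C: 3 H each → 6
  2 × C (aromatic): 1 H each → 2
  2 × O: no H
  1 × C: no H
  1 × N: 2 H
  1 × N (charge +1): 2 H
  1 × O: 1 H
  Total hydrogens = 13.
Net charge +1.
Molecular formula: C9H13N2O3+

C9H13N2O3+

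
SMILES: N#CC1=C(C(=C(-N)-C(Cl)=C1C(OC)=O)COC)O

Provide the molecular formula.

C11H11ClN2O4

Heavy atoms from the SMILES: 11 C, 1 Cl, 2 N, 4 O.
Implicit hydrogens by atom environment:
  6 × C (aromatic): no H
  3 × O: no H
  2 × C: 3 H each → 6
  2 × C: no H
  1 × C: 2 H
  1 × Cl: no H
  1 × N: 2 H
  1 × N: no H
  1 × O: 1 H
  Total hydrogens = 11.
Molecular formula: C11H11ClN2O4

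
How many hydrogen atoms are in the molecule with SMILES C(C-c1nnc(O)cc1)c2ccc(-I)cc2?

Hydrogens are implicit in SMILES; fill each atom to its normal valence:
  6 × C (aromatic): 1 H each → 6
  4 × C (aromatic): no H
  2 × C: 2 H each → 4
  2 × N (aromatic): no H
  1 × I: no H
  1 × O: 1 H
  Total hydrogens = 11.

11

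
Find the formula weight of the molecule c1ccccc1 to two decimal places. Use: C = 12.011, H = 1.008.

Molecular formula: C6H6.
M = 6×12.011 + 6×1.008 = 78.11 g/mol.

78.11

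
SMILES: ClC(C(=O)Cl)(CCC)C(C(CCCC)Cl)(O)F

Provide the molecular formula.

C11H18Cl3FO2

Heavy atoms from the SMILES: 11 C, 3 Cl, 1 F, 2 O.
Implicit hydrogens by atom environment:
  5 × C: 2 H each → 10
  3 × C: no H
  3 × Cl: no H
  2 × C: 3 H each → 6
  1 × C: 1 H
  1 × F: no H
  1 × O: 1 H
  1 × O: no H
  Total hydrogens = 18.
Molecular formula: C11H18Cl3FO2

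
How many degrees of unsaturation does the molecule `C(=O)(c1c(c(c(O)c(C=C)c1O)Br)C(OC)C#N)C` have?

8

Molecular formula from the SMILES: C13H12BrNO4.
DoU = (2C + 2 + N − H − X)/2 = (2·13 + 2 + 1 − 12 − 1)/2 = 16/2 = 8.
(Structurally: 1 ring(s) + 7 π bond(s) = 8.)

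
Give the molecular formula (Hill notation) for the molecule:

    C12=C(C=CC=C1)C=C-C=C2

C10H8

Heavy atoms from the SMILES: 10 C.
Implicit hydrogens by atom environment:
  8 × C (aromatic): 1 H each → 8
  2 × C (aromatic): no H
  Total hydrogens = 8.
Molecular formula: C10H8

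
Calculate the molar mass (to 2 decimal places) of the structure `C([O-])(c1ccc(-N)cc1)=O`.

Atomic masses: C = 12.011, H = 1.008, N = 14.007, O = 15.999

Molecular formula: C7H6NO2-.
M = 7×12.011 + 6×1.008 + 1×14.007 + 2×15.999 = 136.13 g/mol.

136.13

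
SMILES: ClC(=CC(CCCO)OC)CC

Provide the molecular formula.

C9H17ClO2

Heavy atoms from the SMILES: 9 C, 1 Cl, 2 O.
Implicit hydrogens by atom environment:
  4 × C: 2 H each → 8
  2 × C: 3 H each → 6
  2 × C: 1 H each → 2
  1 × C: no H
  1 × Cl: no H
  1 × O: 1 H
  1 × O: no H
  Total hydrogens = 17.
Molecular formula: C9H17ClO2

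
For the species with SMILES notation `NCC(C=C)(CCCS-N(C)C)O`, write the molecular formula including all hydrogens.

Heavy atoms from the SMILES: 9 C, 2 N, 1 O, 1 S.
Implicit hydrogens by atom environment:
  5 × C: 2 H each → 10
  2 × C: 3 H each → 6
  1 × C: 1 H
  1 × C: no H
  1 × N: 2 H
  1 × N: no H
  1 × O: 1 H
  1 × S: no H
  Total hydrogens = 20.
Molecular formula: C9H20N2OS

C9H20N2OS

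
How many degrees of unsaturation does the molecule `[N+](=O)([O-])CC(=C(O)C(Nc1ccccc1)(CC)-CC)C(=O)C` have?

Molecular formula from the SMILES: C16H22N2O4.
DoU = (2C + 2 + N − H − X)/2 = (2·16 + 2 + 2 − 22 − 0)/2 = 14/2 = 7.
(Structurally: 1 ring(s) + 6 π bond(s) = 7.)

7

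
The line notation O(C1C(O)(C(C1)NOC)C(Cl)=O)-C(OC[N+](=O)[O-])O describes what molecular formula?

Heavy atoms from the SMILES: 8 C, 1 Cl, 2 N, 8 O.
Implicit hydrogens by atom environment:
  5 × O: no H
  3 × C: 1 H each → 3
  2 × C: 2 H each → 4
  2 × C: no H
  2 × O: 1 H each → 2
  1 × C: 3 H
  1 × Cl: no H
  1 × N: 1 H
  1 × N (charge +1): no H
  1 × O (charge -1): no H
  Total hydrogens = 13.
Molecular formula: C8H13ClN2O8

C8H13ClN2O8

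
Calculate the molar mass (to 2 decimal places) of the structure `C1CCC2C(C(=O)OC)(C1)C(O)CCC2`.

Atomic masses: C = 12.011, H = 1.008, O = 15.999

Molecular formula: C12H20O3.
M = 12×12.011 + 20×1.008 + 3×15.999 = 212.29 g/mol.

212.29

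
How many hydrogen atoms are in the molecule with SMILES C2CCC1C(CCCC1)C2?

18

Hydrogens are implicit in SMILES; fill each atom to its normal valence:
  8 × C: 2 H each → 16
  2 × C: 1 H each → 2
  Total hydrogens = 18.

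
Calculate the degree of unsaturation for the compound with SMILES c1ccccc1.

4

Molecular formula from the SMILES: C6H6.
DoU = (2C + 2 + N − H − X)/2 = (2·6 + 2 + 0 − 6 − 0)/2 = 8/2 = 4.
(Structurally: 1 ring(s) + 3 π bond(s) = 4.)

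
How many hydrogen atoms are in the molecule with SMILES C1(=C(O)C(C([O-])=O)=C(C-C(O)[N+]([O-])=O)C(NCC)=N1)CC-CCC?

Hydrogens are implicit in SMILES; fill each atom to its normal valence:
  6 × C: 2 H each → 12
  5 × C (aromatic): no H
  2 × C: 3 H each → 6
  2 × O: 1 H each → 2
  2 × O: no H
  2 × O (charge -1): no H
  1 × C: 1 H
  1 × C: no H
  1 × N: 1 H
  1 × N (aromatic): no H
  1 × N (charge +1): no H
  Total hydrogens = 22.

22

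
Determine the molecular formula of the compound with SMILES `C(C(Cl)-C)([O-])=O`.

Heavy atoms from the SMILES: 3 C, 1 Cl, 2 O.
Implicit hydrogens by atom environment:
  1 × C: 3 H
  1 × C: 1 H
  1 × C: no H
  1 × Cl: no H
  1 × O: no H
  1 × O (charge -1): no H
  Total hydrogens = 4.
Net charge -1.
Molecular formula: C3H4ClO2-

C3H4ClO2-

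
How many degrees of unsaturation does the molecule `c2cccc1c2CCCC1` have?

5

Molecular formula from the SMILES: C10H12.
DoU = (2C + 2 + N − H − X)/2 = (2·10 + 2 + 0 − 12 − 0)/2 = 10/2 = 5.
(Structurally: 2 ring(s) + 3 π bond(s) = 5.)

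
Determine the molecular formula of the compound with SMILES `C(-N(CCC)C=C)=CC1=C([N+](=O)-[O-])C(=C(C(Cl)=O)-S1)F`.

C12H12ClFN2O3S

Heavy atoms from the SMILES: 12 C, 1 Cl, 1 F, 2 N, 3 O, 1 S.
Implicit hydrogens by atom environment:
  4 × C (aromatic): no H
  3 × C: 2 H each → 6
  3 × C: 1 H each → 3
  2 × O: no H
  1 × C: 3 H
  1 × C: no H
  1 × Cl: no H
  1 × F: no H
  1 × N (charge +1): no H
  1 × N: no H
  1 × O (charge -1): no H
  1 × S (aromatic): no H
  Total hydrogens = 12.
Molecular formula: C12H12ClFN2O3S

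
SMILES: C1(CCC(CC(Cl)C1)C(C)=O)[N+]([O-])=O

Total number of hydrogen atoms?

14

Hydrogens are implicit in SMILES; fill each atom to its normal valence:
  4 × C: 2 H each → 8
  3 × C: 1 H each → 3
  2 × O: no H
  1 × C: 3 H
  1 × C: no H
  1 × Cl: no H
  1 × N (charge +1): no H
  1 × O (charge -1): no H
  Total hydrogens = 14.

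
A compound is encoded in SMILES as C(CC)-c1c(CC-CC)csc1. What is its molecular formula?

Heavy atoms from the SMILES: 11 C, 1 S.
Implicit hydrogens by atom environment:
  5 × C: 2 H each → 10
  2 × C: 3 H each → 6
  2 × C (aromatic): 1 H each → 2
  2 × C (aromatic): no H
  1 × S (aromatic): no H
  Total hydrogens = 18.
Molecular formula: C11H18S

C11H18S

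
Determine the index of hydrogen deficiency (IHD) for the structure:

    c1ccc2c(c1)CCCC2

5

Molecular formula from the SMILES: C10H12.
DoU = (2C + 2 + N − H − X)/2 = (2·10 + 2 + 0 − 12 − 0)/2 = 10/2 = 5.
(Structurally: 2 ring(s) + 3 π bond(s) = 5.)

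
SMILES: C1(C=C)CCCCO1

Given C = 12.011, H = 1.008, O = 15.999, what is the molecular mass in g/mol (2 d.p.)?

112.17

Molecular formula: C7H12O.
M = 7×12.011 + 12×1.008 + 1×15.999 = 112.17 g/mol.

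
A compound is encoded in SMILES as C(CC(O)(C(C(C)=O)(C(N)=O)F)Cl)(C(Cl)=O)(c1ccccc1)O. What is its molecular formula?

Heavy atoms from the SMILES: 14 C, 2 Cl, 1 F, 1 N, 5 O.
Implicit hydrogens by atom environment:
  6 × C: no H
  5 × C (aromatic): 1 H each → 5
  3 × O: no H
  2 × Cl: no H
  2 × O: 1 H each → 2
  1 × C: 3 H
  1 × C: 2 H
  1 × C (aromatic): no H
  1 × F: no H
  1 × N: 2 H
  Total hydrogens = 14.
Molecular formula: C14H14Cl2FNO5

C14H14Cl2FNO5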